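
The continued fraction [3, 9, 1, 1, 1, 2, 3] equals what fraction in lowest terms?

807/260

Using pₖ = aₖpₖ₋₁ + pₖ₋₂ and qₖ = aₖqₖ₋₁ + qₖ₋₂:
  k=0: a=3, p=3, q=1
  k=1: a=9, p=28, q=9
  k=2: a=1, p=31, q=10
  k=3: a=1, p=59, q=19
  k=4: a=1, p=90, q=29
  k=5: a=2, p=239, q=77
  k=6: a=3, p=807, q=260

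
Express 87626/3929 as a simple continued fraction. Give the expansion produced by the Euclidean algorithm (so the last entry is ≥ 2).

87626 = 22×3929 + 1188
3929 = 3×1188 + 365
1188 = 3×365 + 93
365 = 3×93 + 86
93 = 1×86 + 7
86 = 12×7 + 2
7 = 3×2 + 1
2 = 2×1 + 0  (stop)
So 87626/3929 = [22; 3, 3, 3, 1, 12, 3, 2].

[22; 3, 3, 3, 1, 12, 3, 2]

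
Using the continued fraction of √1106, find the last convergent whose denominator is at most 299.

√1106 = [33; 3, 1, 8, 1, 3, 66, …] (period length 6).
Convergents:
  p_0/q_0 = 33/1
  p_1/q_1 = 100/3
  p_2/q_2 = 133/4
  p_3/q_3 = 1164/35
  p_4/q_4 = 1297/39
  p_5/q_5 = 5055/152
  p_6/q_6 = 334927/10071
q_5 = 152 ≤ 299 < 10071 = q_6, so the answer is 5055/152.

5055/152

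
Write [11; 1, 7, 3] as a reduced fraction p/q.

297/25

Fold from the inside: start with 3/1.
  7 + 1/3 = 22/3
  1 + 3/22 = 25/22
  11 + 22/25 = 297/25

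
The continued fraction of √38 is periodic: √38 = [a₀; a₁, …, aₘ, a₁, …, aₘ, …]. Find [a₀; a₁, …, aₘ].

a₀ = ⌊√38⌋ = 6.
With m₀=0, d₀=1 and mₖ₊₁ = dₖaₖ − mₖ, dₖ₊₁ = (n − mₖ₊₁²)/dₖ, aₖ₊₁ = ⌊(a₀+mₖ₊₁)/dₖ₊₁⌋:
  k=1: m=6, d=2, a=6
  k=2: m=6, d=1, a=12
d=1 and a=2a₀=12 at k=2, so the next step gives (m, d) = (6, 2) again — its k=1 value — and the period has length 2.

[6; 6, 12]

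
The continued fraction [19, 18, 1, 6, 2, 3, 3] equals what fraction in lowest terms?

Using pₖ = aₖpₖ₋₁ + pₖ₋₂ and qₖ = aₖqₖ₋₁ + qₖ₋₂:
  k=0: a=19, p=19, q=1
  k=1: a=18, p=343, q=18
  k=2: a=1, p=362, q=19
  k=3: a=6, p=2515, q=132
  k=4: a=2, p=5392, q=283
  k=5: a=3, p=18691, q=981
  k=6: a=3, p=61465, q=3226

61465/3226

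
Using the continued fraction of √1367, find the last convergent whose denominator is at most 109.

1368/37

√1367 = [36; 1, 35, 1, 72, …] (period length 4).
Convergents:
  p_0/q_0 = 36/1
  p_1/q_1 = 37/1
  p_2/q_2 = 1331/36
  p_3/q_3 = 1368/37
  p_4/q_4 = 99827/2700
q_3 = 37 ≤ 109 < 2700 = q_4, so the answer is 1368/37.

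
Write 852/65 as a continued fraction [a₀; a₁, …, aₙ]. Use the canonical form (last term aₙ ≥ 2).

[13; 9, 3, 2]

852 = 13×65 + 7
65 = 9×7 + 2
7 = 3×2 + 1
2 = 2×1 + 0  (stop)
So 852/65 = [13; 9, 3, 2].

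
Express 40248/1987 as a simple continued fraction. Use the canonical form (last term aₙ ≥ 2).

[20; 3, 1, 10, 3, 2, 6]

40248 = 20*1987 + 508
1987 = 3*508 + 463
508 = 1*463 + 45
463 = 10*45 + 13
45 = 3*13 + 6
13 = 2*6 + 1
6 = 6*1 + 0  (stop)
So 40248/1987 = [20; 3, 1, 10, 3, 2, 6].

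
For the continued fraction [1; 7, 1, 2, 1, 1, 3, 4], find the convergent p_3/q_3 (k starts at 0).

26/23

Using pₖ = aₖpₖ₋₁ + pₖ₋₂, qₖ = aₖqₖ₋₁ + qₖ₋₂ (with p₋₁=1, p₋₂=0, q₋₁=0, q₋₂=1):
  k=0: a=1, p=1, q=1
  k=1: a=7, p=8, q=7
  k=2: a=1, p=9, q=8
  k=3: a=2, p=26, q=23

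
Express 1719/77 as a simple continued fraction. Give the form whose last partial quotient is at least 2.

[22; 3, 12, 2]

1719 = 22×77 + 25
77 = 3×25 + 2
25 = 12×2 + 1
2 = 2×1 + 0  (stop)
So 1719/77 = [22; 3, 12, 2].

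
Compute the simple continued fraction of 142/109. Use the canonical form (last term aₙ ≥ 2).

[1; 3, 3, 3, 3]

142 = 1*109 + 33
109 = 3*33 + 10
33 = 3*10 + 3
10 = 3*3 + 1
3 = 3*1 + 0  (stop)
So 142/109 = [1; 3, 3, 3, 3].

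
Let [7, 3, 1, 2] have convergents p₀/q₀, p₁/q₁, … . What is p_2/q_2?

Using pₖ = aₖpₖ₋₁ + pₖ₋₂, qₖ = aₖqₖ₋₁ + qₖ₋₂ (with p₋₁=1, p₋₂=0, q₋₁=0, q₋₂=1):
  k=0: a=7, p=7, q=1
  k=1: a=3, p=22, q=3
  k=2: a=1, p=29, q=4

29/4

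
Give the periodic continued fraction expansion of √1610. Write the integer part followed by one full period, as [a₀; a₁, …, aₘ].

a₀ = ⌊√1610⌋ = 40.

[40; 8, 80]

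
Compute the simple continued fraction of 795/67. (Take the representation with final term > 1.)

[11; 1, 6, 2, 4]

795 = 11·67 + 58
67 = 1·58 + 9
58 = 6·9 + 4
9 = 2·4 + 1
4 = 4·1 + 0  (stop)
So 795/67 = [11; 1, 6, 2, 4].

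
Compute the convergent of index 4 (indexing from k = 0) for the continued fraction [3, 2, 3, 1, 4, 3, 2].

Using pₖ = aₖpₖ₋₁ + pₖ₋₂, qₖ = aₖqₖ₋₁ + qₖ₋₂ (with p₋₁=1, p₋₂=0, q₋₁=0, q₋₂=1):
  k=0: a=3, p=3, q=1
  k=1: a=2, p=7, q=2
  k=2: a=3, p=24, q=7
  k=3: a=1, p=31, q=9
  k=4: a=4, p=148, q=43

148/43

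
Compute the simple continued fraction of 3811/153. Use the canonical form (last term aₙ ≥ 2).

3811 = 24*153 + 139
153 = 1*139 + 14
139 = 9*14 + 13
14 = 1*13 + 1
13 = 13*1 + 0  (stop)
So 3811/153 = [24; 1, 9, 1, 13].

[24; 1, 9, 1, 13]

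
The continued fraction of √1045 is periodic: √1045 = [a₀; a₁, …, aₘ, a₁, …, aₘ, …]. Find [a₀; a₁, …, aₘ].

a₀ = ⌊√1045⌋ = 32.

[32; 3, 15, 1, 4, 1, 15, 3, 64]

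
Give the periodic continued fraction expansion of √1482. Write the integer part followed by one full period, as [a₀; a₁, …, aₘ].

[38; 2, 76]

a₀ = ⌊√1482⌋ = 38.
With m₀=0, d₀=1 and mₖ₊₁ = dₖaₖ − mₖ, dₖ₊₁ = (n − mₖ₊₁²)/dₖ, aₖ₊₁ = ⌊(a₀+mₖ₊₁)/dₖ₊₁⌋:
  k=1: m=38, d=38, a=2
  k=2: m=38, d=1, a=76
d=1 and a=2a₀=76 at k=2, so the next step gives (m, d) = (38, 38) again — its k=1 value — and the period has length 2.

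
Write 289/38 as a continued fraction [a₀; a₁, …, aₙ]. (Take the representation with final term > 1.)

289 = 7*38 + 23
38 = 1*23 + 15
23 = 1*15 + 8
15 = 1*8 + 7
8 = 1*7 + 1
7 = 7*1 + 0  (stop)
So 289/38 = [7; 1, 1, 1, 1, 7].

[7; 1, 1, 1, 1, 7]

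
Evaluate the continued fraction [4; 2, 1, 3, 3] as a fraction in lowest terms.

Using pₖ = aₖpₖ₋₁ + pₖ₋₂ and qₖ = aₖqₖ₋₁ + qₖ₋₂:
  k=0: a=4, p=4, q=1
  k=1: a=2, p=9, q=2
  k=2: a=1, p=13, q=3
  k=3: a=3, p=48, q=11
  k=4: a=3, p=157, q=36

157/36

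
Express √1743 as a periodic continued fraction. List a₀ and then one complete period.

[41; 1, 2, 1, 82]

a₀ = ⌊√1743⌋ = 41.
With m₀=0, d₀=1 and mₖ₊₁ = dₖaₖ − mₖ, dₖ₊₁ = (n − mₖ₊₁²)/dₖ, aₖ₊₁ = ⌊(a₀+mₖ₊₁)/dₖ₊₁⌋:
  k=1: m=41, d=62, a=1
  k=2: m=21, d=21, a=2
  k=3: m=21, d=62, a=1
  k=4: m=41, d=1, a=82
d=1 and a=2a₀=82 at k=4, so the next step gives (m, d) = (41, 62) again — its k=1 value — and the period has length 4.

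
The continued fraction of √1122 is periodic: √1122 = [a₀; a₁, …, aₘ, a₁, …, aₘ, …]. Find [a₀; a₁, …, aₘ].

[33; 2, 66]

a₀ = ⌊√1122⌋ = 33.
With m₀=0, d₀=1 and mₖ₊₁ = dₖaₖ − mₖ, dₖ₊₁ = (n − mₖ₊₁²)/dₖ, aₖ₊₁ = ⌊(a₀+mₖ₊₁)/dₖ₊₁⌋:
  k=1: m=33, d=33, a=2
  k=2: m=33, d=1, a=66
d=1 and a=2a₀=66 at k=2, so the next step gives (m, d) = (33, 33) again — its k=1 value — and the period has length 2.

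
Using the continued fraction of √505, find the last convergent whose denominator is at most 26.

√505 = [22; 2, 8, 2, 44, …] (period length 4).
Convergents:
  p_0/q_0 = 22/1
  p_1/q_1 = 45/2
  p_2/q_2 = 382/17
  p_3/q_3 = 809/36
q_2 = 17 ≤ 26 < 36 = q_3, so the answer is 382/17.

382/17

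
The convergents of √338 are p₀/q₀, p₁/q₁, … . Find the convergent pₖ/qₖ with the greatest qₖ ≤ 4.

√338 = [18; 2, 1, 1, 2, 36, …] (period length 5).
Convergents:
  p_0/q_0 = 18/1
  p_1/q_1 = 37/2
  p_2/q_2 = 55/3
  p_3/q_3 = 92/5
q_2 = 3 ≤ 4 < 5 = q_3, so the answer is 55/3.

55/3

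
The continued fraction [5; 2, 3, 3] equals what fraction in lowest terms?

125/23

Fold from the inside: start with 3/1.
  3 + 1/3 = 10/3
  2 + 3/10 = 23/10
  5 + 10/23 = 125/23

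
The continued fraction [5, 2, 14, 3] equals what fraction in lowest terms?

488/89

Using pₖ = aₖpₖ₋₁ + pₖ₋₂ and qₖ = aₖqₖ₋₁ + qₖ₋₂:
  k=0: a=5, p=5, q=1
  k=1: a=2, p=11, q=2
  k=2: a=14, p=159, q=29
  k=3: a=3, p=488, q=89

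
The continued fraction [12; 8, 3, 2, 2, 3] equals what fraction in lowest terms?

5830/481

Fold from the inside: start with 3/1.
  2 + 1/3 = 7/3
  2 + 3/7 = 17/7
  3 + 7/17 = 58/17
  8 + 17/58 = 481/58
  12 + 58/481 = 5830/481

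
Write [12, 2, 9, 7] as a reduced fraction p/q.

1684/135

Fold from the inside: start with 7/1.
  9 + 1/7 = 64/7
  2 + 7/64 = 135/64
  12 + 64/135 = 1684/135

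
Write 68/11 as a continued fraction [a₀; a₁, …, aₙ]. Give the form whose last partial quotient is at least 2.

[6; 5, 2]

68 = 6*11 + 2
11 = 5*2 + 1
2 = 2*1 + 0  (stop)
So 68/11 = [6; 5, 2].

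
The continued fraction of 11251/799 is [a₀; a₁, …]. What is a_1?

12

11251 = 14·799 + 65   →  a_0 = 14
799 = 12·65 + 19   →  a_1 = 12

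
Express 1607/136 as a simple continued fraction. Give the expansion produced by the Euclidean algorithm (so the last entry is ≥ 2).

1607 = 11×136 + 111
136 = 1×111 + 25
111 = 4×25 + 11
25 = 2×11 + 3
11 = 3×3 + 2
3 = 1×2 + 1
2 = 2×1 + 0  (stop)
So 1607/136 = [11; 1, 4, 2, 3, 1, 2].

[11; 1, 4, 2, 3, 1, 2]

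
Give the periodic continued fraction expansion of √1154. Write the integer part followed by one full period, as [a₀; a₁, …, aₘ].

[33; 1, 32, 1, 66]

a₀ = ⌊√1154⌋ = 33.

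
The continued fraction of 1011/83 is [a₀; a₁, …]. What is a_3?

1

1011 = 12·83 + 15   →  a_0 = 12
83 = 5·15 + 8   →  a_1 = 5
15 = 1·8 + 7   →  a_2 = 1
8 = 1·7 + 1   →  a_3 = 1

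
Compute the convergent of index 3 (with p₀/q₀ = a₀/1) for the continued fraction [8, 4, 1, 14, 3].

Using pₖ = aₖpₖ₋₁ + pₖ₋₂, qₖ = aₖqₖ₋₁ + qₖ₋₂ (with p₋₁=1, p₋₂=0, q₋₁=0, q₋₂=1):
  k=0: a=8, p=8, q=1
  k=1: a=4, p=33, q=4
  k=2: a=1, p=41, q=5
  k=3: a=14, p=607, q=74

607/74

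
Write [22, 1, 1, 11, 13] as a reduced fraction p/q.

6779/301

Using pₖ = aₖpₖ₋₁ + pₖ₋₂ and qₖ = aₖqₖ₋₁ + qₖ₋₂:
  k=0: a=22, p=22, q=1
  k=1: a=1, p=23, q=1
  k=2: a=1, p=45, q=2
  k=3: a=11, p=518, q=23
  k=4: a=13, p=6779, q=301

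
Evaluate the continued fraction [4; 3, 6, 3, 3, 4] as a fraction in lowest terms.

Fold from the inside: start with 4/1.
  3 + 1/4 = 13/4
  3 + 4/13 = 43/13
  6 + 13/43 = 271/43
  3 + 43/271 = 856/271
  4 + 271/856 = 3695/856

3695/856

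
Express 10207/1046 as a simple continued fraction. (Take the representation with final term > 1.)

10207 = 9*1046 + 793
1046 = 1*793 + 253
793 = 3*253 + 34
253 = 7*34 + 15
34 = 2*15 + 4
15 = 3*4 + 3
4 = 1*3 + 1
3 = 3*1 + 0  (stop)
So 10207/1046 = [9; 1, 3, 7, 2, 3, 1, 3].

[9; 1, 3, 7, 2, 3, 1, 3]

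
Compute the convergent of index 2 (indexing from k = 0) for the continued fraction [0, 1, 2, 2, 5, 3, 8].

Using pₖ = aₖpₖ₋₁ + pₖ₋₂, qₖ = aₖqₖ₋₁ + qₖ₋₂ (with p₋₁=1, p₋₂=0, q₋₁=0, q₋₂=1):
  k=0: a=0, p=0, q=1
  k=1: a=1, p=1, q=1
  k=2: a=2, p=2, q=3

2/3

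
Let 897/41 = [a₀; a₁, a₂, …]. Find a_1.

897 = 21·41 + 36   →  a_0 = 21
41 = 1·36 + 5   →  a_1 = 1

1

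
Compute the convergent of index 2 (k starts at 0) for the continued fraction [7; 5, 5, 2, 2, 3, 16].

187/26

Using pₖ = aₖpₖ₋₁ + pₖ₋₂, qₖ = aₖqₖ₋₁ + qₖ₋₂ (with p₋₁=1, p₋₂=0, q₋₁=0, q₋₂=1):
  k=0: a=7, p=7, q=1
  k=1: a=5, p=36, q=5
  k=2: a=5, p=187, q=26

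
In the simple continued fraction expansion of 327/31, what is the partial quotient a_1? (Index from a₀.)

327 = 10·31 + 17   →  a_0 = 10
31 = 1·17 + 14   →  a_1 = 1

1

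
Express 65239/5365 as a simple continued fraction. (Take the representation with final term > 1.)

65239 = 12·5365 + 859
5365 = 6·859 + 211
859 = 4·211 + 15
211 = 14·15 + 1
15 = 15·1 + 0  (stop)
So 65239/5365 = [12; 6, 4, 14, 15].

[12; 6, 4, 14, 15]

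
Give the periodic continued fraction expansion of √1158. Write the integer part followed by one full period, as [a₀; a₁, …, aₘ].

a₀ = ⌊√1158⌋ = 34.
With m₀=0, d₀=1 and mₖ₊₁ = dₖaₖ − mₖ, dₖ₊₁ = (n − mₖ₊₁²)/dₖ, aₖ₊₁ = ⌊(a₀+mₖ₊₁)/dₖ₊₁⌋:
  k=1: m=34, d=2, a=34
  k=2: m=34, d=1, a=68
d=1 and a=2a₀=68 at k=2, so the next step gives (m, d) = (34, 2) again — its k=1 value — and the period has length 2.

[34; 34, 68]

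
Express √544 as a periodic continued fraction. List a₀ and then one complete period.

a₀ = ⌊√544⌋ = 23.
With m₀=0, d₀=1 and mₖ₊₁ = dₖaₖ − mₖ, dₖ₊₁ = (n − mₖ₊₁²)/dₖ, aₖ₊₁ = ⌊(a₀+mₖ₊₁)/dₖ₊₁⌋:
  k=1: m=23, d=15, a=3
  k=2: m=22, d=4, a=11
  k=3: m=22, d=15, a=3
  k=4: m=23, d=1, a=46
d=1 and a=2a₀=46 at k=4, so the next step gives (m, d) = (23, 15) again — its k=1 value — and the period has length 4.

[23; 3, 11, 3, 46]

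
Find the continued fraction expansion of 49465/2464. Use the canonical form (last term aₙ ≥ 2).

49465 = 20*2464 + 185
2464 = 13*185 + 59
185 = 3*59 + 8
59 = 7*8 + 3
8 = 2*3 + 2
3 = 1*2 + 1
2 = 2*1 + 0  (stop)
So 49465/2464 = [20; 13, 3, 7, 2, 1, 2].

[20; 13, 3, 7, 2, 1, 2]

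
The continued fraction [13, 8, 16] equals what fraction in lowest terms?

1693/129

Using pₖ = aₖpₖ₋₁ + pₖ₋₂ and qₖ = aₖqₖ₋₁ + qₖ₋₂:
  k=0: a=13, p=13, q=1
  k=1: a=8, p=105, q=8
  k=2: a=16, p=1693, q=129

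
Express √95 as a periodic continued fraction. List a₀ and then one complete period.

[9; 1, 2, 1, 18]

a₀ = ⌊√95⌋ = 9.
With m₀=0, d₀=1 and mₖ₊₁ = dₖaₖ − mₖ, dₖ₊₁ = (n − mₖ₊₁²)/dₖ, aₖ₊₁ = ⌊(a₀+mₖ₊₁)/dₖ₊₁⌋:
  k=1: m=9, d=14, a=1
  k=2: m=5, d=5, a=2
  k=3: m=5, d=14, a=1
  k=4: m=9, d=1, a=18
d=1 and a=2a₀=18 at k=4, so the next step gives (m, d) = (9, 14) again — its k=1 value — and the period has length 4.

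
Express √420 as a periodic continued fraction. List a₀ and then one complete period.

a₀ = ⌊√420⌋ = 20.
With m₀=0, d₀=1 and mₖ₊₁ = dₖaₖ − mₖ, dₖ₊₁ = (n − mₖ₊₁²)/dₖ, aₖ₊₁ = ⌊(a₀+mₖ₊₁)/dₖ₊₁⌋:
  k=1: m=20, d=20, a=2
  k=2: m=20, d=1, a=40
d=1 and a=2a₀=40 at k=2, so the next step gives (m, d) = (20, 20) again — its k=1 value — and the period has length 2.

[20; 2, 40]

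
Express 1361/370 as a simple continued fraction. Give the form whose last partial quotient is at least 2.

[3; 1, 2, 9, 6, 2]

1361 = 3·370 + 251
370 = 1·251 + 119
251 = 2·119 + 13
119 = 9·13 + 2
13 = 6·2 + 1
2 = 2·1 + 0  (stop)
So 1361/370 = [3; 1, 2, 9, 6, 2].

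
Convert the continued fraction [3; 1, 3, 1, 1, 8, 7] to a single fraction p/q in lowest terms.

Using pₖ = aₖpₖ₋₁ + pₖ₋₂ and qₖ = aₖqₖ₋₁ + qₖ₋₂:
  k=0: a=3, p=3, q=1
  k=1: a=1, p=4, q=1
  k=2: a=3, p=15, q=4
  k=3: a=1, p=19, q=5
  k=4: a=1, p=34, q=9
  k=5: a=8, p=291, q=77
  k=6: a=7, p=2071, q=548

2071/548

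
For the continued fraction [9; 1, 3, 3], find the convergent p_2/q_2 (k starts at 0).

Using pₖ = aₖpₖ₋₁ + pₖ₋₂, qₖ = aₖqₖ₋₁ + qₖ₋₂ (with p₋₁=1, p₋₂=0, q₋₁=0, q₋₂=1):
  k=0: a=9, p=9, q=1
  k=1: a=1, p=10, q=1
  k=2: a=3, p=39, q=4

39/4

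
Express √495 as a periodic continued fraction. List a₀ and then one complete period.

[22; 4, 44]

a₀ = ⌊√495⌋ = 22.
With m₀=0, d₀=1 and mₖ₊₁ = dₖaₖ − mₖ, dₖ₊₁ = (n − mₖ₊₁²)/dₖ, aₖ₊₁ = ⌊(a₀+mₖ₊₁)/dₖ₊₁⌋:
  k=1: m=22, d=11, a=4
  k=2: m=22, d=1, a=44
d=1 and a=2a₀=44 at k=2, so the next step gives (m, d) = (22, 11) again — its k=1 value — and the period has length 2.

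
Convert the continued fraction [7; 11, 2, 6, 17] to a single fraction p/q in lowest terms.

18115/2556

Using pₖ = aₖpₖ₋₁ + pₖ₋₂ and qₖ = aₖqₖ₋₁ + qₖ₋₂:
  k=0: a=7, p=7, q=1
  k=1: a=11, p=78, q=11
  k=2: a=2, p=163, q=23
  k=3: a=6, p=1056, q=149
  k=4: a=17, p=18115, q=2556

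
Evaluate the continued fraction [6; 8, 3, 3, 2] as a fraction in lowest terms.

1169/191

Using pₖ = aₖpₖ₋₁ + pₖ₋₂ and qₖ = aₖqₖ₋₁ + qₖ₋₂:
  k=0: a=6, p=6, q=1
  k=1: a=8, p=49, q=8
  k=2: a=3, p=153, q=25
  k=3: a=3, p=508, q=83
  k=4: a=2, p=1169, q=191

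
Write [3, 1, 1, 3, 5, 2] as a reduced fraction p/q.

289/81

Fold from the inside: start with 2/1.
  5 + 1/2 = 11/2
  3 + 2/11 = 35/11
  1 + 11/35 = 46/35
  1 + 35/46 = 81/46
  3 + 46/81 = 289/81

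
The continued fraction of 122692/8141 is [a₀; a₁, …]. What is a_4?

122692 = 15·8141 + 577   →  a_0 = 15
8141 = 14·577 + 63   →  a_1 = 14
577 = 9·63 + 10   →  a_2 = 9
63 = 6·10 + 3   →  a_3 = 6
10 = 3·3 + 1   →  a_4 = 3

3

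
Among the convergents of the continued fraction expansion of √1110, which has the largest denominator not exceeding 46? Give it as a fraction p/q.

√1110 = [33; 3, 6, 3, 66, …] (period length 4).
Convergents:
  p_0/q_0 = 33/1
  p_1/q_1 = 100/3
  p_2/q_2 = 633/19
  p_3/q_3 = 1999/60
q_2 = 19 ≤ 46 < 60 = q_3, so the answer is 633/19.

633/19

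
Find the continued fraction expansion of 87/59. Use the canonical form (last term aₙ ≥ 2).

87 = 1·59 + 28
59 = 2·28 + 3
28 = 9·3 + 1
3 = 3·1 + 0  (stop)
So 87/59 = [1; 2, 9, 3].

[1; 2, 9, 3]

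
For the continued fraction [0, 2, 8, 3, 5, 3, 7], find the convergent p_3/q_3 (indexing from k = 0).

Using pₖ = aₖpₖ₋₁ + pₖ₋₂, qₖ = aₖqₖ₋₁ + qₖ₋₂ (with p₋₁=1, p₋₂=0, q₋₁=0, q₋₂=1):
  k=0: a=0, p=0, q=1
  k=1: a=2, p=1, q=2
  k=2: a=8, p=8, q=17
  k=3: a=3, p=25, q=53

25/53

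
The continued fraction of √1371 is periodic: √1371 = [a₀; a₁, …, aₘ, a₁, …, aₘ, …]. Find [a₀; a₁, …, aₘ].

a₀ = ⌊√1371⌋ = 37.
With m₀=0, d₀=1 and mₖ₊₁ = dₖaₖ − mₖ, dₖ₊₁ = (n − mₖ₊₁²)/dₖ, aₖ₊₁ = ⌊(a₀+mₖ₊₁)/dₖ₊₁⌋:
  k=1: m=37, d=2, a=37
  k=2: m=37, d=1, a=74
d=1 and a=2a₀=74 at k=2, so the next step gives (m, d) = (37, 2) again — its k=1 value — and the period has length 2.

[37; 37, 74]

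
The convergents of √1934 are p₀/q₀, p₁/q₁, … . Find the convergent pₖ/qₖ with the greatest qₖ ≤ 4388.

√1934 = [43; 1, 42, 1, 86, …] (period length 4).
Convergents:
  p_0/q_0 = 43/1
  p_1/q_1 = 44/1
  p_2/q_2 = 1891/43
  p_3/q_3 = 1935/44
  p_4/q_4 = 168301/3827
  p_5/q_5 = 170236/3871
  p_6/q_6 = 7318213/166409
q_5 = 3871 ≤ 4388 < 166409 = q_6, so the answer is 170236/3871.

170236/3871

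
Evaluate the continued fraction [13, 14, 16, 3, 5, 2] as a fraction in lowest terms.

104948/8029

Fold from the inside: start with 2/1.
  5 + 1/2 = 11/2
  3 + 2/11 = 35/11
  16 + 11/35 = 571/35
  14 + 35/571 = 8029/571
  13 + 571/8029 = 104948/8029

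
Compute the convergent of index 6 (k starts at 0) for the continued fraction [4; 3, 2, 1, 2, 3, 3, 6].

Using pₖ = aₖpₖ₋₁ + pₖ₋₂, qₖ = aₖqₖ₋₁ + qₖ₋₂ (with p₋₁=1, p₋₂=0, q₋₁=0, q₋₂=1):
  k=0: a=4, p=4, q=1
  k=1: a=3, p=13, q=3
  k=2: a=2, p=30, q=7
  k=3: a=1, p=43, q=10
  k=4: a=2, p=116, q=27
  k=5: a=3, p=391, q=91
  k=6: a=3, p=1289, q=300

1289/300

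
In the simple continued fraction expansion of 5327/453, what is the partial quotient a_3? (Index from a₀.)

5327 = 11·453 + 344   →  a_0 = 11
453 = 1·344 + 109   →  a_1 = 1
344 = 3·109 + 17   →  a_2 = 3
109 = 6·17 + 7   →  a_3 = 6

6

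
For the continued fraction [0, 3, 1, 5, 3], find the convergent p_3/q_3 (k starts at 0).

6/23

Using pₖ = aₖpₖ₋₁ + pₖ₋₂, qₖ = aₖqₖ₋₁ + qₖ₋₂ (with p₋₁=1, p₋₂=0, q₋₁=0, q₋₂=1):
  k=0: a=0, p=0, q=1
  k=1: a=3, p=1, q=3
  k=2: a=1, p=1, q=4
  k=3: a=5, p=6, q=23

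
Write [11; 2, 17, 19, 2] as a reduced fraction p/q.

Fold from the inside: start with 2/1.
  19 + 1/2 = 39/2
  17 + 2/39 = 665/39
  2 + 39/665 = 1369/665
  11 + 665/1369 = 15724/1369

15724/1369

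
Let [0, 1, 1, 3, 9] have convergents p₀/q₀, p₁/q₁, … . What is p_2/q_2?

Using pₖ = aₖpₖ₋₁ + pₖ₋₂, qₖ = aₖqₖ₋₁ + qₖ₋₂ (with p₋₁=1, p₋₂=0, q₋₁=0, q₋₂=1):
  k=0: a=0, p=0, q=1
  k=1: a=1, p=1, q=1
  k=2: a=1, p=1, q=2

1/2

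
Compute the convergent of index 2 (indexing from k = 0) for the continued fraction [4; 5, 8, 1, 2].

Using pₖ = aₖpₖ₋₁ + pₖ₋₂, qₖ = aₖqₖ₋₁ + qₖ₋₂ (with p₋₁=1, p₋₂=0, q₋₁=0, q₋₂=1):
  k=0: a=4, p=4, q=1
  k=1: a=5, p=21, q=5
  k=2: a=8, p=172, q=41

172/41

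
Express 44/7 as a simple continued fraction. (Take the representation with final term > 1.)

[6; 3, 2]

44 = 6·7 + 2
7 = 3·2 + 1
2 = 2·1 + 0  (stop)
So 44/7 = [6; 3, 2].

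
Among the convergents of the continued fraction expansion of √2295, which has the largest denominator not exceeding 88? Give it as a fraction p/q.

1533/32

√2295 = [47; 1, 9, 1, 1, 1, 9, 1, 94, …] (period length 8).
Convergents:
  p_0/q_0 = 47/1
  p_1/q_1 = 48/1
  p_2/q_2 = 479/10
  p_3/q_3 = 527/11
  p_4/q_4 = 1006/21
  p_5/q_5 = 1533/32
  p_6/q_6 = 14803/309
q_5 = 32 ≤ 88 < 309 = q_6, so the answer is 1533/32.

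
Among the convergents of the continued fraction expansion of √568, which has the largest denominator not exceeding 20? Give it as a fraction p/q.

√568 = [23; 1, 4, 1, 46, …] (period length 4).
Convergents:
  p_0/q_0 = 23/1
  p_1/q_1 = 24/1
  p_2/q_2 = 119/5
  p_3/q_3 = 143/6
  p_4/q_4 = 6697/281
q_3 = 6 ≤ 20 < 281 = q_4, so the answer is 143/6.

143/6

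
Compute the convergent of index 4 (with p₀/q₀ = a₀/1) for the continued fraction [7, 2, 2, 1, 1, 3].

Using pₖ = aₖpₖ₋₁ + pₖ₋₂, qₖ = aₖqₖ₋₁ + qₖ₋₂ (with p₋₁=1, p₋₂=0, q₋₁=0, q₋₂=1):
  k=0: a=7, p=7, q=1
  k=1: a=2, p=15, q=2
  k=2: a=2, p=37, q=5
  k=3: a=1, p=52, q=7
  k=4: a=1, p=89, q=12

89/12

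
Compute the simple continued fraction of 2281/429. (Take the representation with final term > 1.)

[5; 3, 6, 2, 10]

2281 = 5·429 + 136
429 = 3·136 + 21
136 = 6·21 + 10
21 = 2·10 + 1
10 = 10·1 + 0  (stop)
So 2281/429 = [5; 3, 6, 2, 10].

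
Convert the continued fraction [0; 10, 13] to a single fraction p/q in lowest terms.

13/131

Fold from the inside: start with 13/1.
  10 + 1/13 = 131/13
  0 + 13/131 = 13/131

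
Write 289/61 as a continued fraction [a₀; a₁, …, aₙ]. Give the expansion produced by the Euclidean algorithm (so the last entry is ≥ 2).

[4; 1, 2, 1, 4, 3]

289 = 4*61 + 45
61 = 1*45 + 16
45 = 2*16 + 13
16 = 1*13 + 3
13 = 4*3 + 1
3 = 3*1 + 0  (stop)
So 289/61 = [4; 1, 2, 1, 4, 3].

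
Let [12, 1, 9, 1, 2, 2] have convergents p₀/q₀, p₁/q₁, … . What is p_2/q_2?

129/10

Using pₖ = aₖpₖ₋₁ + pₖ₋₂, qₖ = aₖqₖ₋₁ + qₖ₋₂ (with p₋₁=1, p₋₂=0, q₋₁=0, q₋₂=1):
  k=0: a=12, p=12, q=1
  k=1: a=1, p=13, q=1
  k=2: a=9, p=129, q=10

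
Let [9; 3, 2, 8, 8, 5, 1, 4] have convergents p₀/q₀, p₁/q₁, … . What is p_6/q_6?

Using pₖ = aₖpₖ₋₁ + pₖ₋₂, qₖ = aₖqₖ₋₁ + qₖ₋₂ (with p₋₁=1, p₋₂=0, q₋₁=0, q₋₂=1):
  k=0: a=9, p=9, q=1
  k=1: a=3, p=28, q=3
  k=2: a=2, p=65, q=7
  k=3: a=8, p=548, q=59
  k=4: a=8, p=4449, q=479
  k=5: a=5, p=22793, q=2454
  k=6: a=1, p=27242, q=2933

27242/2933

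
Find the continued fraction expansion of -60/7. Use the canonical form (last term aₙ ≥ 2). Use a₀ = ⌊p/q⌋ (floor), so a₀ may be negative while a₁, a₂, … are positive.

-60 = -9*7 + 3
7 = 2*3 + 1
3 = 3*1 + 0  (stop)
So -60/7 = [-9; 2, 3].

[-9; 2, 3]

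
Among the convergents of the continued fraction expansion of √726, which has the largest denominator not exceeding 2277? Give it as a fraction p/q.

26163/971

√726 = [26; 1, 16, 1, 52, …] (period length 4).
Convergents:
  p_0/q_0 = 26/1
  p_1/q_1 = 27/1
  p_2/q_2 = 458/17
  p_3/q_3 = 485/18
  p_4/q_4 = 25678/953
  p_5/q_5 = 26163/971
  p_6/q_6 = 444286/16489
q_5 = 971 ≤ 2277 < 16489 = q_6, so the answer is 26163/971.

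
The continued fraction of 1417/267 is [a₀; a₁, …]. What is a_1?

1417 = 5·267 + 82   →  a_0 = 5
267 = 3·82 + 21   →  a_1 = 3

3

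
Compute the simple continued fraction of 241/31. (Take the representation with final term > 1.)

[7; 1, 3, 2, 3]

241 = 7·31 + 24
31 = 1·24 + 7
24 = 3·7 + 3
7 = 2·3 + 1
3 = 3·1 + 0  (stop)
So 241/31 = [7; 1, 3, 2, 3].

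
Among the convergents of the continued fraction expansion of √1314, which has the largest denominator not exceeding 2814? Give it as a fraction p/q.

√1314 = [36; 4, 72, …] (period length 2).
Convergents:
  p_0/q_0 = 36/1
  p_1/q_1 = 145/4
  p_2/q_2 = 10476/289
  p_3/q_3 = 42049/1160
  p_4/q_4 = 3038004/83809
q_3 = 1160 ≤ 2814 < 83809 = q_4, so the answer is 42049/1160.

42049/1160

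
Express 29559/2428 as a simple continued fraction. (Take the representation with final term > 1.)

29559 = 12×2428 + 423
2428 = 5×423 + 313
423 = 1×313 + 110
313 = 2×110 + 93
110 = 1×93 + 17
93 = 5×17 + 8
17 = 2×8 + 1
8 = 8×1 + 0  (stop)
So 29559/2428 = [12; 5, 1, 2, 1, 5, 2, 8].

[12; 5, 1, 2, 1, 5, 2, 8]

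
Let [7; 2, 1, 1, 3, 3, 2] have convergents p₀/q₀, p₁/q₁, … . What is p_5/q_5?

436/59

Using pₖ = aₖpₖ₋₁ + pₖ₋₂, qₖ = aₖqₖ₋₁ + qₖ₋₂ (with p₋₁=1, p₋₂=0, q₋₁=0, q₋₂=1):
  k=0: a=7, p=7, q=1
  k=1: a=2, p=15, q=2
  k=2: a=1, p=22, q=3
  k=3: a=1, p=37, q=5
  k=4: a=3, p=133, q=18
  k=5: a=3, p=436, q=59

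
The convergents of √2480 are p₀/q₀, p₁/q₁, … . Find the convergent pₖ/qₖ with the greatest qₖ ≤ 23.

√2480 = [49; 1, 3, 1, 98, …] (period length 4).
Convergents:
  p_0/q_0 = 49/1
  p_1/q_1 = 50/1
  p_2/q_2 = 199/4
  p_3/q_3 = 249/5
  p_4/q_4 = 24601/494
q_3 = 5 ≤ 23 < 494 = q_4, so the answer is 249/5.

249/5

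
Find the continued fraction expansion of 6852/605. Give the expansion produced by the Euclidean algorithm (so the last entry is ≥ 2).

[11; 3, 14, 14]

6852 = 11×605 + 197
605 = 3×197 + 14
197 = 14×14 + 1
14 = 14×1 + 0  (stop)
So 6852/605 = [11; 3, 14, 14].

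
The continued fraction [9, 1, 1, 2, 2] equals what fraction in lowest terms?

115/12

Using pₖ = aₖpₖ₋₁ + pₖ₋₂ and qₖ = aₖqₖ₋₁ + qₖ₋₂:
  k=0: a=9, p=9, q=1
  k=1: a=1, p=10, q=1
  k=2: a=1, p=19, q=2
  k=3: a=2, p=48, q=5
  k=4: a=2, p=115, q=12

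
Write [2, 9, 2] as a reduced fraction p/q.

Fold from the inside: start with 2/1.
  9 + 1/2 = 19/2
  2 + 2/19 = 40/19

40/19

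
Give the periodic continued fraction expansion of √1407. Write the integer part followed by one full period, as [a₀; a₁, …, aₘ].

[37; 1, 1, 24, 1, 1, 74]

a₀ = ⌊√1407⌋ = 37.
With m₀=0, d₀=1 and mₖ₊₁ = dₖaₖ − mₖ, dₖ₊₁ = (n − mₖ₊₁²)/dₖ, aₖ₊₁ = ⌊(a₀+mₖ₊₁)/dₖ₊₁⌋:
  k=1: m=37, d=38, a=1
  k=2: m=1, d=37, a=1
  k=3: m=36, d=3, a=24
  k=4: m=36, d=37, a=1
  k=5: m=1, d=38, a=1
  k=6: m=37, d=1, a=74
d=1 and a=2a₀=74 at k=6, so the next step gives (m, d) = (37, 38) again — its k=1 value — and the period has length 6.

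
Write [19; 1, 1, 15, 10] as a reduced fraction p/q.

6089/312

Fold from the inside: start with 10/1.
  15 + 1/10 = 151/10
  1 + 10/151 = 161/151
  1 + 151/161 = 312/161
  19 + 161/312 = 6089/312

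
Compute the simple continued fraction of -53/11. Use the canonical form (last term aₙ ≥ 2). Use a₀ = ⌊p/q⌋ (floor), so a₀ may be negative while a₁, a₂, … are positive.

-53 = -5×11 + 2
11 = 5×2 + 1
2 = 2×1 + 0  (stop)
So -53/11 = [-5; 5, 2].

[-5; 5, 2]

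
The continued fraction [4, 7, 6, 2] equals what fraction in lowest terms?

385/93

Using pₖ = aₖpₖ₋₁ + pₖ₋₂ and qₖ = aₖqₖ₋₁ + qₖ₋₂:
  k=0: a=4, p=4, q=1
  k=1: a=7, p=29, q=7
  k=2: a=6, p=178, q=43
  k=3: a=2, p=385, q=93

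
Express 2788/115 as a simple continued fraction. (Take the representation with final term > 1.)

2788 = 24·115 + 28
115 = 4·28 + 3
28 = 9·3 + 1
3 = 3·1 + 0  (stop)
So 2788/115 = [24; 4, 9, 3].

[24; 4, 9, 3]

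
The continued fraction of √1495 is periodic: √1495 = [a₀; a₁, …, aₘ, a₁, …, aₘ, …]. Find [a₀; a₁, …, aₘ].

a₀ = ⌊√1495⌋ = 38.

[38; 1, 1, 1, 76]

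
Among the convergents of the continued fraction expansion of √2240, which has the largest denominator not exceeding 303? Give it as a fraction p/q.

√2240 = [47; 3, 23, 3, 94, …] (period length 4).
Convergents:
  p_0/q_0 = 47/1
  p_1/q_1 = 142/3
  p_2/q_2 = 3313/70
  p_3/q_3 = 10081/213
  p_4/q_4 = 950927/20092
q_3 = 213 ≤ 303 < 20092 = q_4, so the answer is 10081/213.

10081/213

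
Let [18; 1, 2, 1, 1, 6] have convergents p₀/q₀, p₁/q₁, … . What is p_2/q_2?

56/3

Using pₖ = aₖpₖ₋₁ + pₖ₋₂, qₖ = aₖqₖ₋₁ + qₖ₋₂ (with p₋₁=1, p₋₂=0, q₋₁=0, q₋₂=1):
  k=0: a=18, p=18, q=1
  k=1: a=1, p=19, q=1
  k=2: a=2, p=56, q=3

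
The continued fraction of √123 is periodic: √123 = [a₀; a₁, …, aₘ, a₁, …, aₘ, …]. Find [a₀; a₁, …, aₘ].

a₀ = ⌊√123⌋ = 11.

[11; 11, 22]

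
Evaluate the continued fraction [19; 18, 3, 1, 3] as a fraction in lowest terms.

Using pₖ = aₖpₖ₋₁ + pₖ₋₂ and qₖ = aₖqₖ₋₁ + qₖ₋₂:
  k=0: a=19, p=19, q=1
  k=1: a=18, p=343, q=18
  k=2: a=3, p=1048, q=55
  k=3: a=1, p=1391, q=73
  k=4: a=3, p=5221, q=274

5221/274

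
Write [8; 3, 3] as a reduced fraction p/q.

Fold from the inside: start with 3/1.
  3 + 1/3 = 10/3
  8 + 3/10 = 83/10

83/10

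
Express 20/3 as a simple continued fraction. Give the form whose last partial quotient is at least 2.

[6; 1, 2]

20 = 6×3 + 2
3 = 1×2 + 1
2 = 2×1 + 0  (stop)
So 20/3 = [6; 1, 2].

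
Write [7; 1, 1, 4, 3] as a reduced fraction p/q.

Fold from the inside: start with 3/1.
  4 + 1/3 = 13/3
  1 + 3/13 = 16/13
  1 + 13/16 = 29/16
  7 + 16/29 = 219/29

219/29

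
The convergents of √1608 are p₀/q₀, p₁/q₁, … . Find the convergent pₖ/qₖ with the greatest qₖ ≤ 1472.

32120/801

√1608 = [40; 10, 80, …] (period length 2).
Convergents:
  p_0/q_0 = 40/1
  p_1/q_1 = 401/10
  p_2/q_2 = 32120/801
  p_3/q_3 = 321601/8020
q_2 = 801 ≤ 1472 < 8020 = q_3, so the answer is 32120/801.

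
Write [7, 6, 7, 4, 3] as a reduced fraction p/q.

4133/577

Fold from the inside: start with 3/1.
  4 + 1/3 = 13/3
  7 + 3/13 = 94/13
  6 + 13/94 = 577/94
  7 + 94/577 = 4133/577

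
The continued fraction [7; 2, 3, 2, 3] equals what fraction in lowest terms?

Using pₖ = aₖpₖ₋₁ + pₖ₋₂ and qₖ = aₖqₖ₋₁ + qₖ₋₂:
  k=0: a=7, p=7, q=1
  k=1: a=2, p=15, q=2
  k=2: a=3, p=52, q=7
  k=3: a=2, p=119, q=16
  k=4: a=3, p=409, q=55

409/55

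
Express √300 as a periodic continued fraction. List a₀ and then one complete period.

[17; 3, 8, 3, 34]

a₀ = ⌊√300⌋ = 17.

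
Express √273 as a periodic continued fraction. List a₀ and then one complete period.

a₀ = ⌊√273⌋ = 16.
With m₀=0, d₀=1 and mₖ₊₁ = dₖaₖ − mₖ, dₖ₊₁ = (n − mₖ₊₁²)/dₖ, aₖ₊₁ = ⌊(a₀+mₖ₊₁)/dₖ₊₁⌋:
  k=1: m=16, d=17, a=1
  k=2: m=1, d=16, a=1
  k=3: m=15, d=3, a=10
  k=4: m=15, d=16, a=1
  k=5: m=1, d=17, a=1
  k=6: m=16, d=1, a=32
d=1 and a=2a₀=32 at k=6, so the next step gives (m, d) = (16, 17) again — its k=1 value — and the period has length 6.

[16; 1, 1, 10, 1, 1, 32]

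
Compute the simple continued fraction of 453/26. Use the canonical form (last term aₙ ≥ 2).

[17; 2, 2, 1, 3]

453 = 17·26 + 11
26 = 2·11 + 4
11 = 2·4 + 3
4 = 1·3 + 1
3 = 3·1 + 0  (stop)
So 453/26 = [17; 2, 2, 1, 3].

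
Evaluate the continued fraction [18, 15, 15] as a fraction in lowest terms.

Fold from the inside: start with 15/1.
  15 + 1/15 = 226/15
  18 + 15/226 = 4083/226

4083/226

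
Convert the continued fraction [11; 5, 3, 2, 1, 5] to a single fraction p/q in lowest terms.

Fold from the inside: start with 5/1.
  1 + 1/5 = 6/5
  2 + 5/6 = 17/6
  3 + 6/17 = 57/17
  5 + 17/57 = 302/57
  11 + 57/302 = 3379/302

3379/302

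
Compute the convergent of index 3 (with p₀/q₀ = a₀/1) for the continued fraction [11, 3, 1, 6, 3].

304/27

Using pₖ = aₖpₖ₋₁ + pₖ₋₂, qₖ = aₖqₖ₋₁ + qₖ₋₂ (with p₋₁=1, p₋₂=0, q₋₁=0, q₋₂=1):
  k=0: a=11, p=11, q=1
  k=1: a=3, p=34, q=3
  k=2: a=1, p=45, q=4
  k=3: a=6, p=304, q=27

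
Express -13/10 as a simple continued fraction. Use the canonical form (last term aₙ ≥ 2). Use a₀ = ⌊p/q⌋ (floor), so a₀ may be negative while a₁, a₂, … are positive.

[-2; 1, 2, 3]

-13 = -2*10 + 7
10 = 1*7 + 3
7 = 2*3 + 1
3 = 3*1 + 0  (stop)
So -13/10 = [-2; 1, 2, 3].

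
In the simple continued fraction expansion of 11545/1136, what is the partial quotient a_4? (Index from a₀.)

1

11545 = 10·1136 + 185   →  a_0 = 10
1136 = 6·185 + 26   →  a_1 = 6
185 = 7·26 + 3   →  a_2 = 7
26 = 8·3 + 2   →  a_3 = 8
3 = 1·2 + 1   →  a_4 = 1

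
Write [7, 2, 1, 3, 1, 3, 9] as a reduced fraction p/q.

3613/491

Using pₖ = aₖpₖ₋₁ + pₖ₋₂ and qₖ = aₖqₖ₋₁ + qₖ₋₂:
  k=0: a=7, p=7, q=1
  k=1: a=2, p=15, q=2
  k=2: a=1, p=22, q=3
  k=3: a=3, p=81, q=11
  k=4: a=1, p=103, q=14
  k=5: a=3, p=390, q=53
  k=6: a=9, p=3613, q=491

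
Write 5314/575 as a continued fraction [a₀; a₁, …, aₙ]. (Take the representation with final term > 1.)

[9; 4, 7, 3, 6]

5314 = 9*575 + 139
575 = 4*139 + 19
139 = 7*19 + 6
19 = 3*6 + 1
6 = 6*1 + 0  (stop)
So 5314/575 = [9; 4, 7, 3, 6].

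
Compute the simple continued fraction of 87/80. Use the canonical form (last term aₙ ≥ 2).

87 = 1*80 + 7
80 = 11*7 + 3
7 = 2*3 + 1
3 = 3*1 + 0  (stop)
So 87/80 = [1; 11, 2, 3].

[1; 11, 2, 3]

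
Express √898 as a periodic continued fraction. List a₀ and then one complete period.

a₀ = ⌊√898⌋ = 29.

[29; 1, 28, 1, 58]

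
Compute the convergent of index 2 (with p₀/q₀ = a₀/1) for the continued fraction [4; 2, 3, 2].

Using pₖ = aₖpₖ₋₁ + pₖ₋₂, qₖ = aₖqₖ₋₁ + qₖ₋₂ (with p₋₁=1, p₋₂=0, q₋₁=0, q₋₂=1):
  k=0: a=4, p=4, q=1
  k=1: a=2, p=9, q=2
  k=2: a=3, p=31, q=7

31/7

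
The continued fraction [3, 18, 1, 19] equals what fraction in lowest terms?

1157/379

Using pₖ = aₖpₖ₋₁ + pₖ₋₂ and qₖ = aₖqₖ₋₁ + qₖ₋₂:
  k=0: a=3, p=3, q=1
  k=1: a=18, p=55, q=18
  k=2: a=1, p=58, q=19
  k=3: a=19, p=1157, q=379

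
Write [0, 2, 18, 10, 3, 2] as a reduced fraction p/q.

1303/2678

Using pₖ = aₖpₖ₋₁ + pₖ₋₂ and qₖ = aₖqₖ₋₁ + qₖ₋₂:
  k=0: a=0, p=0, q=1
  k=1: a=2, p=1, q=2
  k=2: a=18, p=18, q=37
  k=3: a=10, p=181, q=372
  k=4: a=3, p=561, q=1153
  k=5: a=2, p=1303, q=2678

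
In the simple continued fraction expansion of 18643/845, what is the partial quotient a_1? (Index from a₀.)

15

18643 = 22·845 + 53   →  a_0 = 22
845 = 15·53 + 50   →  a_1 = 15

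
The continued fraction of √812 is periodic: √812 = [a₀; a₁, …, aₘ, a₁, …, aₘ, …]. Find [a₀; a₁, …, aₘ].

a₀ = ⌊√812⌋ = 28.
With m₀=0, d₀=1 and mₖ₊₁ = dₖaₖ − mₖ, dₖ₊₁ = (n − mₖ₊₁²)/dₖ, aₖ₊₁ = ⌊(a₀+mₖ₊₁)/dₖ₊₁⌋:
  k=1: m=28, d=28, a=2
  k=2: m=28, d=1, a=56
d=1 and a=2a₀=56 at k=2, so the next step gives (m, d) = (28, 28) again — its k=1 value — and the period has length 2.

[28; 2, 56]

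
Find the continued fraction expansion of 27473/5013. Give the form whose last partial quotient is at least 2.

27473 = 5×5013 + 2408
5013 = 2×2408 + 197
2408 = 12×197 + 44
197 = 4×44 + 21
44 = 2×21 + 2
21 = 10×2 + 1
2 = 2×1 + 0  (stop)
So 27473/5013 = [5; 2, 12, 4, 2, 10, 2].

[5; 2, 12, 4, 2, 10, 2]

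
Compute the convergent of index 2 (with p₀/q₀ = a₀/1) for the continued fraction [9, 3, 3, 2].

93/10

Using pₖ = aₖpₖ₋₁ + pₖ₋₂, qₖ = aₖqₖ₋₁ + qₖ₋₂ (with p₋₁=1, p₋₂=0, q₋₁=0, q₋₂=1):
  k=0: a=9, p=9, q=1
  k=1: a=3, p=28, q=3
  k=2: a=3, p=93, q=10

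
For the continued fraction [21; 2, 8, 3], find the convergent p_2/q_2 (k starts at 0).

365/17

Using pₖ = aₖpₖ₋₁ + pₖ₋₂, qₖ = aₖqₖ₋₁ + qₖ₋₂ (with p₋₁=1, p₋₂=0, q₋₁=0, q₋₂=1):
  k=0: a=21, p=21, q=1
  k=1: a=2, p=43, q=2
  k=2: a=8, p=365, q=17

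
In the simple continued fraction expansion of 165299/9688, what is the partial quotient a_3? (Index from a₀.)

165299 = 17·9688 + 603   →  a_0 = 17
9688 = 16·603 + 40   →  a_1 = 16
603 = 15·40 + 3   →  a_2 = 15
40 = 13·3 + 1   →  a_3 = 13

13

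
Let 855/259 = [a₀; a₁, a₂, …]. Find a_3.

8

855 = 3·259 + 78   →  a_0 = 3
259 = 3·78 + 25   →  a_1 = 3
78 = 3·25 + 3   →  a_2 = 3
25 = 8·3 + 1   →  a_3 = 8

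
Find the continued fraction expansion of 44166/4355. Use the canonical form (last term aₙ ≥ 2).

44166 = 10×4355 + 616
4355 = 7×616 + 43
616 = 14×43 + 14
43 = 3×14 + 1
14 = 14×1 + 0  (stop)
So 44166/4355 = [10; 7, 14, 3, 14].

[10; 7, 14, 3, 14]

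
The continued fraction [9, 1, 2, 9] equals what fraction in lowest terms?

Using pₖ = aₖpₖ₋₁ + pₖ₋₂ and qₖ = aₖqₖ₋₁ + qₖ₋₂:
  k=0: a=9, p=9, q=1
  k=1: a=1, p=10, q=1
  k=2: a=2, p=29, q=3
  k=3: a=9, p=271, q=28

271/28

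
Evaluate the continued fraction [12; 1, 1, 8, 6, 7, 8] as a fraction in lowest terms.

75975/6064

Using pₖ = aₖpₖ₋₁ + pₖ₋₂ and qₖ = aₖqₖ₋₁ + qₖ₋₂:
  k=0: a=12, p=12, q=1
  k=1: a=1, p=13, q=1
  k=2: a=1, p=25, q=2
  k=3: a=8, p=213, q=17
  k=4: a=6, p=1303, q=104
  k=5: a=7, p=9334, q=745
  k=6: a=8, p=75975, q=6064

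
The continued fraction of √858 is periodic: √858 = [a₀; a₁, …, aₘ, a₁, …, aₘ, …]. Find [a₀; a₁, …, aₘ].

[29; 3, 2, 3, 58]

a₀ = ⌊√858⌋ = 29.
With m₀=0, d₀=1 and mₖ₊₁ = dₖaₖ − mₖ, dₖ₊₁ = (n − mₖ₊₁²)/dₖ, aₖ₊₁ = ⌊(a₀+mₖ₊₁)/dₖ₊₁⌋:
  k=1: m=29, d=17, a=3
  k=2: m=22, d=22, a=2
  k=3: m=22, d=17, a=3
  k=4: m=29, d=1, a=58
d=1 and a=2a₀=58 at k=4, so the next step gives (m, d) = (29, 17) again — its k=1 value — and the period has length 4.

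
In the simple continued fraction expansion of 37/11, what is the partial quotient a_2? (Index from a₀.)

37 = 3·11 + 4   →  a_0 = 3
11 = 2·4 + 3   →  a_1 = 2
4 = 1·3 + 1   →  a_2 = 1

1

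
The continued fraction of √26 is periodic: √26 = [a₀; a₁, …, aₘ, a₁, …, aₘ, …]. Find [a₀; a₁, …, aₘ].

[5; 10]

a₀ = ⌊√26⌋ = 5.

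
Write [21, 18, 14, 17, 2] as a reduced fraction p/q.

187203/8891

Fold from the inside: start with 2/1.
  17 + 1/2 = 35/2
  14 + 2/35 = 492/35
  18 + 35/492 = 8891/492
  21 + 492/8891 = 187203/8891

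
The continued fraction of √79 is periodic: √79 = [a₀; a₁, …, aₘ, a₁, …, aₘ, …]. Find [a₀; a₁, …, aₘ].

[8; 1, 7, 1, 16]

a₀ = ⌊√79⌋ = 8.
With m₀=0, d₀=1 and mₖ₊₁ = dₖaₖ − mₖ, dₖ₊₁ = (n − mₖ₊₁²)/dₖ, aₖ₊₁ = ⌊(a₀+mₖ₊₁)/dₖ₊₁⌋:
  k=1: m=8, d=15, a=1
  k=2: m=7, d=2, a=7
  k=3: m=7, d=15, a=1
  k=4: m=8, d=1, a=16
d=1 and a=2a₀=16 at k=4, so the next step gives (m, d) = (8, 15) again — its k=1 value — and the period has length 4.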